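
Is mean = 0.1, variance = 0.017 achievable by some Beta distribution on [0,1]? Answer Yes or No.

For any Beta, Var(X) < E[X]·(1−E[X]).
Here μ(1−μ) = 0.1×0.9 = 0.09, and 0.017 < 0.09.

Yes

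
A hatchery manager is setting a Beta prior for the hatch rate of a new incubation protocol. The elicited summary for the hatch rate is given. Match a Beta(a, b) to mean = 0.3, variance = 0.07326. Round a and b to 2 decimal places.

a = 0.56, b = 1.31

By moment matching, a+b = μ(1−μ)/σ² − 1 = (0.3·0.7)/0.07326 − 1 = 2.8665 − 1 = 1.8665.
Since a/(a+b) = μ, a = 0.3·1.8665 = 0.56 and b = 0.7·1.8665 = 1.31.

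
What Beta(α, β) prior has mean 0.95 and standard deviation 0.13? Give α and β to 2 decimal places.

α = 1.72, β = 0.09

Variance = 0.13² = 0.0169. The moment-matching identity α+β = μ(1−μ)/Var − 1 gives
α+β = 0.0475/0.0169 − 1 = 1.8107, so α = μ·1.8107 = 1.72 and β = (1−μ)·1.8107 = 0.09.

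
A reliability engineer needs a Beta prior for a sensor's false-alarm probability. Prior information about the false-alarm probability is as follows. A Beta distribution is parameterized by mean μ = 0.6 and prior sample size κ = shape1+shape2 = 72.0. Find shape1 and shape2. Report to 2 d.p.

shape1 = 43.20, shape2 = 28.80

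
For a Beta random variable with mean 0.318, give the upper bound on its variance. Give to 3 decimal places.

0.217

Var = μ(1−μ)/(α+β+1), which approaches μ(1−μ) as α+β → 0.
So the supremum is μ(1−μ) = 0.318×0.682 = 0.217.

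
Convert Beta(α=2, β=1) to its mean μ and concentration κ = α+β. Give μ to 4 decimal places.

κ = α+β = 2+1 = 3; μ = α/κ = 2/3 = 0.6667.

μ = 0.6667, κ = 3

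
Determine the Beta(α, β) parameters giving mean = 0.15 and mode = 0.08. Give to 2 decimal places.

With s = α+β: μ = α/s and mode = (α−1)/(s−2). Eliminating α = μs,
μs − 1 = m(s−2) ⇒ s(μ−m) = 1−2m ⇒ s = 0.84/0.07 = 12.0000.
So α = μs = 1.80, β = (1−μ)s = 10.20.

α = 1.80, β = 10.20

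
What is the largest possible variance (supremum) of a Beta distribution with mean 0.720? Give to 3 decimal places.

For fixed mean μ the Beta variance is μ(1−μ)/(α+β+1), increasing as α+β decreases.
Its least upper bound (not attained) is μ(1−μ) = 0.720·0.280 = 0.202.

0.202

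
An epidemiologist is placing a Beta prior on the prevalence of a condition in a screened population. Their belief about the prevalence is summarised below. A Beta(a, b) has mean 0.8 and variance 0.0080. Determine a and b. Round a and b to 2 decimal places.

a = 15.20, b = 3.80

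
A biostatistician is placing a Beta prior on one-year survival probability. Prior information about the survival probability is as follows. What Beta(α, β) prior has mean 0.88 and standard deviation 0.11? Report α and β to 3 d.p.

α = 6.800, β = 0.927

First σ² = 0.0121. Setting α = μn, β = (1−μ)n with n = α+β,
μ(1−μ)/(n+1) = 0.0121 ⇒ n+1 = 0.1056/0.0121 = 8.7273 ⇒ n = 7.7273.
Hence α = 0.88×7.7273 = 6.800, β = 0.12×7.7273 = 0.927.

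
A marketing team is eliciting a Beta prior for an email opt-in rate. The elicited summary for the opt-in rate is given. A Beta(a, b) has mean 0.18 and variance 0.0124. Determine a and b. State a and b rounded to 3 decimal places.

a = 1.963, b = 8.941

By moment matching, a+b = μ(1−μ)/σ² − 1 = (0.18·0.82)/0.0124 − 1 = 11.9032 − 1 = 10.9032.
Since a/(a+b) = μ, a = 0.18·10.9032 = 1.963 and b = 0.82·10.9032 = 8.941.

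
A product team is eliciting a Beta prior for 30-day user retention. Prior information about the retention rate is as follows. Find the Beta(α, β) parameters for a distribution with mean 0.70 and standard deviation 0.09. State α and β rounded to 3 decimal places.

Variance = 0.09² = 0.0081. The moment-matching identity α+β = μ(1−μ)/Var − 1 gives
α+β = 0.2100/0.0081 − 1 = 24.9259, so α = μ·24.9259 = 17.448 and β = (1−μ)·24.9259 = 7.478.

α = 17.448, β = 7.478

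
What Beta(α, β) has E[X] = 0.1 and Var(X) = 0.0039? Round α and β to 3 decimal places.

α = 2.208, β = 19.869

Write ν = α+β; then α = μν and Var = μ(1−μ)/(ν+1).
ν = μ(1−μ)/Var − 1 = 0.09/0.0039 − 1 = 22.0769.
α = 0.1·22.0769 = 2.208, β = 0.9·22.0769 = 19.869.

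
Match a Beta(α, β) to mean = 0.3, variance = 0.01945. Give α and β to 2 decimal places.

Let s = α+β. The Beta variance is μ(1−μ)/(s+1).
So s+1 = μ(1−μ)/σ² = (0.3×0.7)/0.01945 = 0.21/0.01945 = 10.7969, giving s = 9.7969.
Then α = μs = 0.3×9.7969 = 2.94 and β = (1−μ)s = 0.7×9.7969 = 6.86.

α = 2.94, β = 6.86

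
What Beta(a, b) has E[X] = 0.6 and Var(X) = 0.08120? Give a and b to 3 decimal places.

a = 1.173, b = 0.782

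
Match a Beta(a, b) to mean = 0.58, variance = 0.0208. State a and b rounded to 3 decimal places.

a = 6.213, b = 4.499

Write ν = a+b; then a = μν and Var = μ(1−μ)/(ν+1).
ν = μ(1−μ)/Var − 1 = 0.2436/0.0208 − 1 = 10.7115.
a = 0.58·10.7115 = 6.213, b = 0.42·10.7115 = 4.499.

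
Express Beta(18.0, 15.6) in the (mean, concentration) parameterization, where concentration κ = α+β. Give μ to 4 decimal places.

κ = α+β = 18.0+15.6 = 33.6; μ = α/κ = 18.0/33.6 = 0.5357.

μ = 0.5357, κ = 33.6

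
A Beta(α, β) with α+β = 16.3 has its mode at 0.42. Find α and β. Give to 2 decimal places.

Mode = (α−1)/(κ−2) with κ = α+β, so α−1 = 0.42·14.3 = 6.01.
α = 7.01; β = κ − α = 9.29.

α = 7.01, β = 9.29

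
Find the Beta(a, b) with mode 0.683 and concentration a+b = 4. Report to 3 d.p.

For a,b>1 the mode is (a−1)/(a+b−2), so a = mode·(κ−2)+1 = 0.683×2+1 = 2.366.
And b = (1−mode)·(κ−2)+1 = 0.317×2+1 = 1.634.

a = 2.366, b = 1.634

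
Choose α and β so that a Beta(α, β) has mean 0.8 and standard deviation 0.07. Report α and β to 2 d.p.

α = 25.32, β = 6.33

Variance = 0.07² = 0.0049. The moment-matching identity α+β = μ(1−μ)/Var − 1 gives
α+β = 0.16/0.0049 − 1 = 31.6531, so α = μ·31.6531 = 25.32 and β = (1−μ)·31.6531 = 6.33.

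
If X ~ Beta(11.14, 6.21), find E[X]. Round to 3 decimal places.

The Beta mean is α/(α+β) = 11.14/(11.14+6.21) = 0.642.

0.642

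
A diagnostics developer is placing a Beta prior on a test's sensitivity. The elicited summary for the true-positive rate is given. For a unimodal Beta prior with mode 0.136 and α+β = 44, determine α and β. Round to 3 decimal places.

Since the density peak of Beta(α,β) is at (α−1)/(α+β−2),
α = 1 + 0.136(44−2) = 6.712 and β = 44 − 6.712 = 37.288.

α = 6.712, β = 37.288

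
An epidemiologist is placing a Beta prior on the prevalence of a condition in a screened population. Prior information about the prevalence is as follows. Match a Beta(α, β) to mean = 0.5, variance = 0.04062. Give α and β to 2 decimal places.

α = 2.58, β = 2.58

By moment matching, α+β = μ(1−μ)/σ² − 1 = (0.5·0.5)/0.04062 − 1 = 6.1546 − 1 = 5.1546.
Since α/(α+β) = μ, α = 0.5·5.1546 = 2.58 and β = 0.5·5.1546 = 2.58.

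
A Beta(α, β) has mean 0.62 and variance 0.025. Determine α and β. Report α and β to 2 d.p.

Write ν = α+β; then α = μν and Var = μ(1−μ)/(ν+1).
ν = μ(1−μ)/Var − 1 = 0.2356/0.025 − 1 = 8.4240.
α = 0.62·8.4240 = 5.22, β = 0.38·8.4240 = 3.20.

α = 5.22, β = 3.20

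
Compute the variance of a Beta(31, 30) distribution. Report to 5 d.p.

0.00403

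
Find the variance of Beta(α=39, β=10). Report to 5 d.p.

α+β = 49 and αβ = 390, so Var = αβ/[(α+β)²(α+β+1)] = 390/120050 = 0.00325.

0.00325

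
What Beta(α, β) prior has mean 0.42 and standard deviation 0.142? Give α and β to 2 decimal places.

Variance = 0.142² = 0.020164. The moment-matching identity α+β = μ(1−μ)/Var − 1 gives
α+β = 0.2436/0.020164 − 1 = 11.0809, so α = μ·11.0809 = 4.65 and β = (1−μ)·11.0809 = 6.43.

α = 4.65, β = 6.43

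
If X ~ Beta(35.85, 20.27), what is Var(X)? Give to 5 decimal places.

0.00404

α+β = 56.12 and αβ = 726.6795, so Var = αβ/[(α+β)²(α+β+1)] = 726.6795/179896.835328 = 0.00404.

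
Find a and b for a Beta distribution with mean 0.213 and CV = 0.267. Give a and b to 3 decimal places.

a = 10.827, b = 40.002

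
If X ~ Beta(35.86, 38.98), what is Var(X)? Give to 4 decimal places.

0.0033

Var = αβ/[(α+β)²(α+β+1)] = (35.86×38.98)/(74.84²×75.84) = 1397.8228/424781.781504 = 0.0033.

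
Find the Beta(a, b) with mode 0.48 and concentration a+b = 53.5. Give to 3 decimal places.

Mode = (a−1)/(κ−2) with κ = a+b, so a−1 = 0.48·51.5 = 24.720.
a = 25.720; b = κ − a = 27.780.

a = 25.720, b = 27.780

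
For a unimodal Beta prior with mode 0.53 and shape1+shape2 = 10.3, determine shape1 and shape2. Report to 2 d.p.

For shape1,shape2>1 the mode is (shape1−1)/(shape1+shape2−2), so shape1 = mode·(κ−2)+1 = 0.53×8.3+1 = 5.40.
And shape2 = (1−mode)·(κ−2)+1 = 0.47×8.3+1 = 4.90.

shape1 = 5.40, shape2 = 4.90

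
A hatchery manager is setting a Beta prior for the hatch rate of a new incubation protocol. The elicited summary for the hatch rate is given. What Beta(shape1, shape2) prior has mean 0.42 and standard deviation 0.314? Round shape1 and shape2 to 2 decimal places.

shape1 = 0.62, shape2 = 0.85

σ² = 0.314² = 0.098596.
With s = shape1+shape2, Var = μ(1−μ)/(s+1), so s+1 = (0.42×0.58)/0.098596 = 2.4707 and s = 1.4707.
shape1 = μs = 0.62, shape2 = (1−μ)s = 0.85.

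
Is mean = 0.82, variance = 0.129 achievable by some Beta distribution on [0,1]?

Yes

A Beta with mean μ has variance μ(1−μ)/(α+β+1) < μ(1−μ).
Here μ(1−μ) = 0.82×0.18 = 0.1476, and 0.129 < 0.1476.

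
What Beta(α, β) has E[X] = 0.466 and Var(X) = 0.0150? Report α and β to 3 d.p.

By moment matching, α+β = μ(1−μ)/σ² − 1 = (0.466·0.534)/0.0150 − 1 = 16.5896 − 1 = 15.5896.
Since α/(α+β) = μ, α = 0.466·15.5896 = 7.265 and β = 0.534·15.5896 = 8.325.

α = 7.265, β = 8.325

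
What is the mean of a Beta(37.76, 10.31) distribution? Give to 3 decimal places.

The Beta mean is α/(α+β) = 37.76/(37.76+10.31) = 0.786.

0.786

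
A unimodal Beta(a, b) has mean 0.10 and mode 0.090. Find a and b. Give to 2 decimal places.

Let s = a+b. Mean gives a = μs = 0.10s; mode gives (a−1)/(s−2) = 0.090.
Substituting: 0.10s − 1 = 0.090(s−2) = 0.090s − 0.180, so 0.010s = 0.820 and s = 82.0000.
Then a = 0.10×82.0000 = 8.20 and b = s−a = 73.80.

a = 8.20, b = 73.80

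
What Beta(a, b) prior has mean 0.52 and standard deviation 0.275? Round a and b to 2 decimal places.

First σ² = 0.075625. Setting a = μn, b = (1−μ)n with n = a+b,
μ(1−μ)/(n+1) = 0.075625 ⇒ n+1 = 0.2496/0.075625 = 3.3005 ⇒ n = 2.3005.
Hence a = 0.52×2.3005 = 1.20, b = 0.48×2.3005 = 1.10.

a = 1.20, b = 1.10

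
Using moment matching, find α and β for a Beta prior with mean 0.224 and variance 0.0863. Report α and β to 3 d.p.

α = 0.227, β = 0.787

Write ν = α+β; then α = μν and Var = μ(1−μ)/(ν+1).
ν = μ(1−μ)/Var − 1 = 0.173824/0.0863 − 1 = 1.0142.
α = 0.224·1.0142 = 0.227, β = 0.776·1.0142 = 0.787.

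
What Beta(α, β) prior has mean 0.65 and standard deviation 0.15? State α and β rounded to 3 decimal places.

α = 5.922, β = 3.189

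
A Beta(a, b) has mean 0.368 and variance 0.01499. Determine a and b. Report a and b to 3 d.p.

a = 5.342, b = 9.174

Write ν = a+b; then a = μν and Var = μ(1−μ)/(ν+1).
ν = μ(1−μ)/Var − 1 = 0.232576/0.01499 − 1 = 14.5154.
a = 0.368·14.5154 = 5.342, b = 0.632·14.5154 = 9.174.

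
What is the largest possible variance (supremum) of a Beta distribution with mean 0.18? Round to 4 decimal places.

0.1476

For fixed mean μ the Beta variance is μ(1−μ)/(α+β+1), increasing as α+β decreases.
Its least upper bound (not attained) is μ(1−μ) = 0.18·0.82 = 0.1476.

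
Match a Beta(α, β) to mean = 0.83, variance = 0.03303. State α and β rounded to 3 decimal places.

α = 2.716, β = 0.556

By moment matching, α+β = μ(1−μ)/σ² − 1 = (0.83·0.17)/0.03303 − 1 = 4.2719 − 1 = 3.2719.
Since α/(α+β) = μ, α = 0.83·3.2719 = 2.716 and β = 0.17·3.2719 = 0.556.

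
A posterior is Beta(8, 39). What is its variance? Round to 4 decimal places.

0.0029

α+β = 47 and αβ = 312, so Var = αβ/[(α+β)²(α+β+1)] = 312/106032 = 0.0029.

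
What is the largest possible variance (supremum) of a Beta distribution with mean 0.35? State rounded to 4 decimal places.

0.2275

For fixed mean μ the Beta variance is μ(1−μ)/(α+β+1), increasing as α+β decreases.
Its least upper bound (not attained) is μ(1−μ) = 0.35·0.65 = 0.2275.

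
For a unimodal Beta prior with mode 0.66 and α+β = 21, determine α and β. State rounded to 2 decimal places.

For α,β>1 the mode is (α−1)/(α+β−2), so α = mode·(κ−2)+1 = 0.66×19+1 = 13.54.
And β = (1−mode)·(κ−2)+1 = 0.34×19+1 = 7.46.

α = 13.54, β = 7.46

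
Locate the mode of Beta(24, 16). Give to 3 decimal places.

With α,β > 1, mode = (α−1)/(α+β−2) = 23/38 = 0.605.

0.605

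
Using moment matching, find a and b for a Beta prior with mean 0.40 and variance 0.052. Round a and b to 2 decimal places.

Write ν = a+b; then a = μν and Var = μ(1−μ)/(ν+1).
ν = μ(1−μ)/Var − 1 = 0.2400/0.052 − 1 = 3.6154.
a = 0.40·3.6154 = 1.45, b = 0.60·3.6154 = 2.17.

a = 1.45, b = 2.17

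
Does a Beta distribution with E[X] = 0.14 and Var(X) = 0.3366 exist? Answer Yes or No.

No

For any Beta, Var(X) < E[X]·(1−E[X]).
Here μ(1−μ) = 0.14×0.86 = 0.1204, and 0.3366 ≥ 0.1204.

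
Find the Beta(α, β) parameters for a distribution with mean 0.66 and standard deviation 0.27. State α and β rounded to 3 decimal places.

α = 1.372, β = 0.707

Variance = 0.27² = 0.0729. The moment-matching identity α+β = μ(1−μ)/Var − 1 gives
α+β = 0.2244/0.0729 − 1 = 2.0782, so α = μ·2.0782 = 1.372 and β = (1−μ)·2.0782 = 0.707.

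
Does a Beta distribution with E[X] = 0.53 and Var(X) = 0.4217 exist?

The Beta variance bound is σ² < μ(1−μ).
Here μ(1−μ) = 0.53×0.47 = 0.2491, and 0.4217 ≥ 0.2491.

No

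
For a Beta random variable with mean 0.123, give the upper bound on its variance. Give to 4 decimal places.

0.1079

For fixed mean μ the Beta variance is μ(1−μ)/(α+β+1), increasing as α+β decreases.
Its least upper bound (not attained) is μ(1−μ) = 0.123·0.877 = 0.1079.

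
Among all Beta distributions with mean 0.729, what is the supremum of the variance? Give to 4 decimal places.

0.1976

Var = μ(1−μ)/(α+β+1), which approaches μ(1−μ) as α+β → 0.
So the supremum is μ(1−μ) = 0.729×0.271 = 0.1976.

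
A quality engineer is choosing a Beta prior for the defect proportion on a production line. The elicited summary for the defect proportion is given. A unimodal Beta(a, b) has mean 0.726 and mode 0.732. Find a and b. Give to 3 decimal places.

a = 56.144, b = 21.189

Let s = a+b. Mean gives a = μs = 0.726s; mode gives (a−1)/(s−2) = 0.732.
Substituting: 0.726s − 1 = 0.732(s−2) = 0.732s − 1.464, so -0.006s = -0.464 and s = 77.3333.
Then a = 0.726×77.3333 = 56.144 and b = s−a = 21.189.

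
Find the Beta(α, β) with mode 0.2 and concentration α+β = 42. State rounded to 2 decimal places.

Since the density peak of Beta(α,β) is at (α−1)/(α+β−2),
α = 1 + 0.2(42−2) = 9.00 and β = 42 − 9.00 = 33.00.

α = 9.00, β = 33.00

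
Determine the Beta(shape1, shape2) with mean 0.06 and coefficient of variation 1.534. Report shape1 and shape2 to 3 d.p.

shape1 = 0.339, shape2 = 5.318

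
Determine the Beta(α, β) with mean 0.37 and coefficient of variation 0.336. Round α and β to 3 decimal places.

α = 5.210, β = 8.872

Var = (CV·μ)² = (0.336×0.37)² = 0.015455.
α+β = μ(1−μ)/Var − 1 = 0.2331/0.015455 − 1 = 14.0820.
Thus α = 0.37·14.0820 = 5.210 and β = 0.63·14.0820 = 8.872.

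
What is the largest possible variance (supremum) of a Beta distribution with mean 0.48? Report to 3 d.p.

0.250

Var = μ(1−μ)/(α+β+1), which approaches μ(1−μ) as α+β → 0.
So the supremum is μ(1−μ) = 0.48×0.52 = 0.250.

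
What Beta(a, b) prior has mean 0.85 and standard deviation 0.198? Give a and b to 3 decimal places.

σ² = 0.198² = 0.039204.
With s = a+b, Var = μ(1−μ)/(s+1), so s+1 = (0.85×0.15)/0.039204 = 3.2522 and s = 2.2522.
a = μs = 1.914, b = (1−μ)s = 0.338.

a = 1.914, b = 0.338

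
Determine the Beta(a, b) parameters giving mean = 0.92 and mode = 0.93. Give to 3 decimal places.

Let s = a+b. Mean gives a = μs = 0.92s; mode gives (a−1)/(s−2) = 0.93.
Substituting: 0.92s − 1 = 0.93(s−2) = 0.93s − 1.86, so -0.01s = -0.86 and s = 86.0000.
Then a = 0.92×86.0000 = 79.120 and b = s−a = 6.880.

a = 79.120, b = 6.880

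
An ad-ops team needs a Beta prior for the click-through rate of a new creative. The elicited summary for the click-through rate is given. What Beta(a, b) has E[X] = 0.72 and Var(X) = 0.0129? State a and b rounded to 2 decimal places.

a = 10.53, b = 4.10

By moment matching, a+b = μ(1−μ)/σ² − 1 = (0.72·0.28)/0.0129 − 1 = 15.6279 − 1 = 14.6279.
Since a/(a+b) = μ, a = 0.72·14.6279 = 10.53 and b = 0.28·14.6279 = 4.10.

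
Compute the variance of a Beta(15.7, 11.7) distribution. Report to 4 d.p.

0.0086

μ = 15.7/27.4 = 0.572993; Var = μ(1−μ)/(α+β+1) = 0.2446721/28.4 = 0.0086.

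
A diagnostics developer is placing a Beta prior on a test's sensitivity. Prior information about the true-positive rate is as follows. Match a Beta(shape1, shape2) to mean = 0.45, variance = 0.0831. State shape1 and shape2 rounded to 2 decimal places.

Write ν = shape1+shape2; then shape1 = μν and Var = μ(1−μ)/(ν+1).
ν = μ(1−μ)/Var − 1 = 0.2475/0.0831 − 1 = 1.9783.
shape1 = 0.45·1.9783 = 0.89, shape2 = 0.55·1.9783 = 1.09.

shape1 = 0.89, shape2 = 1.09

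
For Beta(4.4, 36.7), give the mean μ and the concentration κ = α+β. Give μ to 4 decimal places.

μ = 0.1071, κ = 41.1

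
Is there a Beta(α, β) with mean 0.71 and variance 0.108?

Yes

A Beta with mean μ has variance μ(1−μ)/(α+β+1) < μ(1−μ).
Here μ(1−μ) = 0.71×0.29 = 0.2059, and 0.108 < 0.2059.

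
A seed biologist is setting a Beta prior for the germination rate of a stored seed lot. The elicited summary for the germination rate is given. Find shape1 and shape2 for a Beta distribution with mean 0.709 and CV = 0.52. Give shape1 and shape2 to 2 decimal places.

shape1 = 0.37, shape2 = 0.15

σ = CV·μ = 0.52×0.709 = 0.36868, so σ² = 0.135925.
s+1 = μ(1−μ)/σ² = 0.206319/0.135925 = 1.5179, so s = shape1+shape2 = 0.5179.
shape1 = μs = 0.37, shape2 = (1−μ)s = 0.15.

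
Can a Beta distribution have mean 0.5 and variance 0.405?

No

A Beta with mean μ has variance μ(1−μ)/(α+β+1) < μ(1−μ).
Here μ(1−μ) = 0.5×0.5 = 0.25, and 0.405 ≥ 0.25.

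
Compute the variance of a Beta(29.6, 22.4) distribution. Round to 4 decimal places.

0.0046

Var = αβ/[(α+β)²(α+β+1)] = (29.6×22.4)/(52.0²×53.0) = 663.04/143312.000 = 0.0046.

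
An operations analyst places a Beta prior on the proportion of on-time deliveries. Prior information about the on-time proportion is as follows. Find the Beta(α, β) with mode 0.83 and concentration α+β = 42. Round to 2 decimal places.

Since the density peak of Beta(α,β) is at (α−1)/(α+β−2),
α = 1 + 0.83(42−2) = 34.20 and β = 42 − 34.20 = 7.80.

α = 34.20, β = 7.80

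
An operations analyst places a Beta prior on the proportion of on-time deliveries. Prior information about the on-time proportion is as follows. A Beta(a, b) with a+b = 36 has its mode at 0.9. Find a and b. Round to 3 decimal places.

a = 31.600, b = 4.400

For a,b>1 the mode is (a−1)/(a+b−2), so a = mode·(κ−2)+1 = 0.9×34+1 = 31.600.
And b = (1−mode)·(κ−2)+1 = 0.1×34+1 = 4.400.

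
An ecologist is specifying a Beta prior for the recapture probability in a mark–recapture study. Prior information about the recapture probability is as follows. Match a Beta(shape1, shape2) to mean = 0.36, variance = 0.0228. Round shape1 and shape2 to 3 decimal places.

shape1 = 3.278, shape2 = 5.827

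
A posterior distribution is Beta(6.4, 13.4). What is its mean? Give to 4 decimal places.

E[X] = α/(α+β) = 6.4/19.8 = 0.3232.

0.3232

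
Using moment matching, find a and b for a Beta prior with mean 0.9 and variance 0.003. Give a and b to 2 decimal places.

By moment matching, a+b = μ(1−μ)/σ² − 1 = (0.9·0.1)/0.003 − 1 = 30.0000 − 1 = 29.0000.
Since a/(a+b) = μ, a = 0.9·29.0000 = 26.10 and b = 0.1·29.0000 = 2.90.

a = 26.10, b = 2.90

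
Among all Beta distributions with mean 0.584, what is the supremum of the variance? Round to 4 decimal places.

0.2429

Var = μ(1−μ)/(α+β+1), which approaches μ(1−μ) as α+β → 0.
So the supremum is μ(1−μ) = 0.584×0.416 = 0.2429.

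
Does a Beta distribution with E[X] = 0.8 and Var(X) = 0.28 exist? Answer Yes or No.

A Beta with mean μ has variance μ(1−μ)/(α+β+1) < μ(1−μ).
Here μ(1−μ) = 0.8×0.2 = 0.16, and 0.28 ≥ 0.16.

No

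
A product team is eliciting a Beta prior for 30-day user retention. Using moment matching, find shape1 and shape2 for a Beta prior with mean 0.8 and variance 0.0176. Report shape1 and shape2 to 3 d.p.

shape1 = 6.473, shape2 = 1.618

Write ν = shape1+shape2; then shape1 = μν and Var = μ(1−μ)/(ν+1).
ν = μ(1−μ)/Var − 1 = 0.16/0.0176 − 1 = 8.0909.
shape1 = 0.8·8.0909 = 6.473, shape2 = 0.2·8.0909 = 1.618.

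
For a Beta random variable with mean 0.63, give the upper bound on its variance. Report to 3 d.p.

Var = μ(1−μ)/(α+β+1), which approaches μ(1−μ) as α+β → 0.
So the supremum is μ(1−μ) = 0.63×0.37 = 0.233.

0.233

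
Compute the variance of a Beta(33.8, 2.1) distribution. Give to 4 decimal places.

α+β = 35.9 and αβ = 70.98, so Var = αβ/[(α+β)²(α+β+1)] = 70.98/47557.089 = 0.0015.

0.0015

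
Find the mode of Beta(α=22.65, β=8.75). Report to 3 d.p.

0.736

The density x^(α−1)(1−x)^(β−1) is maximised at (α−1)/(α+β−2) = 21.65/29.40 = 0.736.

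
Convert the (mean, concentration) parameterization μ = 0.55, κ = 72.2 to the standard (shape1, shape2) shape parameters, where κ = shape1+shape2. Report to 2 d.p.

Split κ in proportion μ : (1−μ): shape1 = 0.55·72.2 = 39.71, shape2 = 72.2 − 39.71 = 32.49.

shape1 = 39.71, shape2 = 32.49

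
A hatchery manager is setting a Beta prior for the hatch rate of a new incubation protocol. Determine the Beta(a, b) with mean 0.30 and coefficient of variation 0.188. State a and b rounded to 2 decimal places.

a = 19.51, b = 45.51

Var = (CV·μ)² = (0.188×0.30)² = 0.003181.
a+b = μ(1−μ)/Var − 1 = 0.2100/0.003181 − 1 = 65.0178.
Thus a = 0.30·65.0178 = 19.51 and b = 0.70·65.0178 = 45.51.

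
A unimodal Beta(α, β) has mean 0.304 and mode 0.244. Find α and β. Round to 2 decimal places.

Let s = α+β. Mean gives α = μs = 0.304s; mode gives (α−1)/(s−2) = 0.244.
Substituting: 0.304s − 1 = 0.244(s−2) = 0.244s − 0.488, so 0.060s = 0.512 and s = 8.5333.
Then α = 0.304×8.5333 = 2.59 and β = s−α = 5.94.

α = 2.59, β = 5.94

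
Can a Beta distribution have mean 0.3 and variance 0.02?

For any Beta, Var(X) < E[X]·(1−E[X]).
Here μ(1−μ) = 0.3×0.7 = 0.21, and 0.02 < 0.21.

Yes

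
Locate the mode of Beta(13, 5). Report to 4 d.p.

0.7500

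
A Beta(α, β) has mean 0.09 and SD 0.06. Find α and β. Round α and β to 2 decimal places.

α = 1.96, β = 19.79

First σ² = 0.0036. Setting α = μn, β = (1−μ)n with n = α+β,
μ(1−μ)/(n+1) = 0.0036 ⇒ n+1 = 0.0819/0.0036 = 22.7500 ⇒ n = 21.7500.
Hence α = 0.09×21.7500 = 1.96, β = 0.91×21.7500 = 19.79.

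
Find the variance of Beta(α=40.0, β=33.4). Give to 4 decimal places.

α+β = 73.4 and αβ = 1336.00, so Var = αβ/[(α+β)²(α+β+1)] = 1336.00/400834.464 = 0.0033.

0.0033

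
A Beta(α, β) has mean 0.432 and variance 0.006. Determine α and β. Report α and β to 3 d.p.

By moment matching, α+β = μ(1−μ)/σ² − 1 = (0.432·0.568)/0.006 − 1 = 40.8960 − 1 = 39.8960.
Since α/(α+β) = μ, α = 0.432·39.8960 = 17.235 and β = 0.568·39.8960 = 22.661.

α = 17.235, β = 22.661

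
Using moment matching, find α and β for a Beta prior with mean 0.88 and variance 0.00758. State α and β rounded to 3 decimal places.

α = 11.380, β = 1.552

Let s = α+β. The Beta variance is μ(1−μ)/(s+1).
So s+1 = μ(1−μ)/σ² = (0.88×0.12)/0.00758 = 0.1056/0.00758 = 13.9314, giving s = 12.9314.
Then α = μs = 0.88×12.9314 = 11.380 and β = (1−μ)s = 0.12×12.9314 = 1.552.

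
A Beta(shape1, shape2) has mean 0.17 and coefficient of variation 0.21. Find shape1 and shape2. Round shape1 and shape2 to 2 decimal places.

σ = CV·μ = 0.21×0.17 = 0.03570, so σ² = 0.001274.
s+1 = μ(1−μ)/σ² = 0.1411/0.001274 = 110.7110, so s = shape1+shape2 = 109.7110.
shape1 = μs = 18.65, shape2 = (1−μ)s = 91.06.

shape1 = 18.65, shape2 = 91.06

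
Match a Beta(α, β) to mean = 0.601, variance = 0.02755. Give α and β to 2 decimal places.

α = 4.63, β = 3.07

Write ν = α+β; then α = μν and Var = μ(1−μ)/(ν+1).
ν = μ(1−μ)/Var − 1 = 0.239799/0.02755 − 1 = 7.7041.
α = 0.601·7.7041 = 4.63, β = 0.399·7.7041 = 3.07.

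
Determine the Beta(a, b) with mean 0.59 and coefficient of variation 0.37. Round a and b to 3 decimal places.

a = 2.405, b = 1.671

σ = CV·μ = 0.37×0.59 = 0.21830, so σ² = 0.047655.
s+1 = μ(1−μ)/σ² = 0.2419/0.047655 = 5.0761, so s = a+b = 4.0761.
a = μs = 2.405, b = (1−μ)s = 1.671.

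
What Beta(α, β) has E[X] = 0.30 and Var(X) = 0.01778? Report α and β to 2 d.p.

By moment matching, α+β = μ(1−μ)/σ² − 1 = (0.30·0.70)/0.01778 − 1 = 11.8110 − 1 = 10.8110.
Since α/(α+β) = μ, α = 0.30·10.8110 = 3.24 and β = 0.70·10.8110 = 7.57.

α = 3.24, β = 7.57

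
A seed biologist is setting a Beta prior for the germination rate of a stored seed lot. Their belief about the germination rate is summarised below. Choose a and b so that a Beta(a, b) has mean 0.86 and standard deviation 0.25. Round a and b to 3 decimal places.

a = 0.797, b = 0.130

Variance = 0.25² = 0.0625. The moment-matching identity a+b = μ(1−μ)/Var − 1 gives
a+b = 0.1204/0.0625 − 1 = 0.9264, so a = μ·0.9264 = 0.797 and b = (1−μ)·0.9264 = 0.130.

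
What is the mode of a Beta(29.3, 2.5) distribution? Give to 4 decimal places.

The density x^(α−1)(1−x)^(β−1) is maximised at (α−1)/(α+β−2) = 28.3/29.8 = 0.9497.

0.9497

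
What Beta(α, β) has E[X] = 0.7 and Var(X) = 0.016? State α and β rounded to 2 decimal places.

By moment matching, α+β = μ(1−μ)/σ² − 1 = (0.7·0.3)/0.016 − 1 = 13.1250 − 1 = 12.1250.
Since α/(α+β) = μ, α = 0.7·12.1250 = 8.49 and β = 0.3·12.1250 = 3.64.

α = 8.49, β = 3.64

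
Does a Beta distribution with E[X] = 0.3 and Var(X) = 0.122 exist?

Yes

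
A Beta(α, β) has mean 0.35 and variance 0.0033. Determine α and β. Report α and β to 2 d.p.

Write ν = α+β; then α = μν and Var = μ(1−μ)/(ν+1).
ν = μ(1−μ)/Var − 1 = 0.2275/0.0033 − 1 = 67.9394.
α = 0.35·67.9394 = 23.78, β = 0.65·67.9394 = 44.16.

α = 23.78, β = 44.16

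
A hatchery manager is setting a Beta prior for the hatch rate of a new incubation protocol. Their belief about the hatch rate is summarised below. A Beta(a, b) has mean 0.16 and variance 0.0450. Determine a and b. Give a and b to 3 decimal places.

a = 0.318, b = 1.669

By moment matching, a+b = μ(1−μ)/σ² − 1 = (0.16·0.84)/0.0450 − 1 = 2.9867 − 1 = 1.9867.
Since a/(a+b) = μ, a = 0.16·1.9867 = 0.318 and b = 0.84·1.9867 = 1.669.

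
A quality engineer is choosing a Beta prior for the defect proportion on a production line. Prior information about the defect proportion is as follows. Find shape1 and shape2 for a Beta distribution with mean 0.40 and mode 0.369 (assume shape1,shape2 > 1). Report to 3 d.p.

shape1 = 3.381, shape2 = 5.071

With s = shape1+shape2: μ = shape1/s and mode = (shape1−1)/(s−2). Eliminating shape1 = μs,
μs − 1 = m(s−2) ⇒ s(μ−m) = 1−2m ⇒ s = 0.262/0.031 = 8.4516.
So shape1 = μs = 3.381, shape2 = (1−μ)s = 5.071.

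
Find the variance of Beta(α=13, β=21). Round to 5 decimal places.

μ = 13/34 = 0.382353; Var = μ(1−μ)/(α+β+1) = 0.2361592/35 = 0.00675.

0.00675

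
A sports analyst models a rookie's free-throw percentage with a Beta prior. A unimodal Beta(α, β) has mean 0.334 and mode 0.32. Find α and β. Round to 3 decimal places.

α = 8.589, β = 17.126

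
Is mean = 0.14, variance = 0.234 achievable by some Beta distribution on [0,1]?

No

For any Beta, Var(X) < E[X]·(1−E[X]).
Here μ(1−μ) = 0.14×0.86 = 0.1204, and 0.234 ≥ 0.1204.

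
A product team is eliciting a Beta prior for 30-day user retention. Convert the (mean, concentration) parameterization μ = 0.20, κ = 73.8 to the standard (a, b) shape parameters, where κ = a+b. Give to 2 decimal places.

a = 14.76, b = 59.04

Split κ in proportion μ : (1−μ): a = 0.20·73.8 = 14.76, b = 73.8 − 14.76 = 59.04.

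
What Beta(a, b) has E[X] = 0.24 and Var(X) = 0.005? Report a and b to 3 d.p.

a = 8.515, b = 26.965

Let s = a+b. The Beta variance is μ(1−μ)/(s+1).
So s+1 = μ(1−μ)/σ² = (0.24×0.76)/0.005 = 0.1824/0.005 = 36.4800, giving s = 35.4800.
Then a = μs = 0.24×35.4800 = 8.515 and b = (1−μ)s = 0.76×35.4800 = 26.965.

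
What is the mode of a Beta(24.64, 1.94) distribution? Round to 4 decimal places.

0.9618

The density x^(α−1)(1−x)^(β−1) is maximised at (α−1)/(α+β−2) = 23.64/24.58 = 0.9618.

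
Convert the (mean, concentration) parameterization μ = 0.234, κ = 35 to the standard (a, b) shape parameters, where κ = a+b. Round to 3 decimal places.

a = μκ = 0.234×35 = 8.190 and b = (1−μ)κ = 0.766×35 = 26.810.

a = 8.190, b = 26.810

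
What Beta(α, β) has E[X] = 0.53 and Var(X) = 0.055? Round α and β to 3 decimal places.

α = 1.870, β = 1.659

Let s = α+β. The Beta variance is μ(1−μ)/(s+1).
So s+1 = μ(1−μ)/σ² = (0.53×0.47)/0.055 = 0.2491/0.055 = 4.5291, giving s = 3.5291.
Then α = μs = 0.53×3.5291 = 1.870 and β = (1−μ)s = 0.47×3.5291 = 1.659.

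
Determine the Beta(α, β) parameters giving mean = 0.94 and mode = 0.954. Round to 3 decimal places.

With s = α+β: μ = α/s and mode = (α−1)/(s−2). Eliminating α = μs,
μs − 1 = m(s−2) ⇒ s(μ−m) = 1−2m ⇒ s = -0.908/-0.014 = 64.8571.
So α = μs = 60.966, β = (1−μ)s = 3.891.

α = 60.966, β = 3.891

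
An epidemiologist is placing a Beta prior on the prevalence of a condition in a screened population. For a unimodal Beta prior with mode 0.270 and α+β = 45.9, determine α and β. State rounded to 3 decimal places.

Mode = (α−1)/(κ−2) with κ = α+β, so α−1 = 0.270·43.9 = 11.853.
α = 12.853; β = κ − α = 33.047.

α = 12.853, β = 33.047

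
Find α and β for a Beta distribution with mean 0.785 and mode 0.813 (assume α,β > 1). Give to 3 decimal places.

α = 17.550, β = 4.807

With s = α+β: μ = α/s and mode = (α−1)/(s−2). Eliminating α = μs,
μs − 1 = m(s−2) ⇒ s(μ−m) = 1−2m ⇒ s = -0.626/-0.028 = 22.3571.
So α = μs = 17.550, β = (1−μ)s = 4.807.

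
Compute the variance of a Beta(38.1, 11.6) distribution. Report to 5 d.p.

Var = αβ/[(α+β)²(α+β+1)] = (38.1×11.6)/(49.7²×50.7) = 441.96/125233.563 = 0.00353.

0.00353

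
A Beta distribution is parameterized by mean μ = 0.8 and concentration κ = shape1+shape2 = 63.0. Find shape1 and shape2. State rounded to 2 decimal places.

shape1 = 50.40, shape2 = 12.60

shape1 = μκ = 0.8×63.0 = 50.40 and shape2 = (1−μ)κ = 0.2×63.0 = 12.60.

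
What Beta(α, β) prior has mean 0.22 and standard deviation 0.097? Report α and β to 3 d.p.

First σ² = 0.009409. Setting α = μn, β = (1−μ)n with n = α+β,
μ(1−μ)/(n+1) = 0.009409 ⇒ n+1 = 0.1716/0.009409 = 18.2379 ⇒ n = 17.2379.
Hence α = 0.22×17.2379 = 3.792, β = 0.78×17.2379 = 13.446.

α = 3.792, β = 13.446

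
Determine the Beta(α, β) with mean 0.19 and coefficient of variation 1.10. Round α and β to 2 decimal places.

Var = (CV·μ)² = (1.10×0.19)² = 0.043681.
α+β = μ(1−μ)/Var − 1 = 0.1539/0.043681 − 1 = 2.5233.
Thus α = 0.19·2.5233 = 0.48 and β = 0.81·2.5233 = 2.04.

α = 0.48, β = 2.04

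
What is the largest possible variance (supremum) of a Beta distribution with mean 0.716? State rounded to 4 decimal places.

0.2033

Var = μ(1−μ)/(α+β+1), which approaches μ(1−μ) as α+β → 0.
So the supremum is μ(1−μ) = 0.716×0.284 = 0.2033.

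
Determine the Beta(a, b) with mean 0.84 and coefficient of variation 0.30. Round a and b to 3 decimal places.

Var = (CV·μ)² = (0.30×0.84)² = 0.063504.
a+b = μ(1−μ)/Var − 1 = 0.1344/0.063504 − 1 = 1.1164.
Thus a = 0.84·1.1164 = 0.938 and b = 0.16·1.1164 = 0.179.

a = 0.938, b = 0.179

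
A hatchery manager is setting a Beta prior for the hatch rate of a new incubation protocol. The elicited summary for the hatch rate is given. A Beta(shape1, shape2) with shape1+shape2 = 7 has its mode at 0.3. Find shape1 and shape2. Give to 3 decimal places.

shape1 = 2.500, shape2 = 4.500

Mode = (shape1−1)/(κ−2) with κ = shape1+shape2, so shape1−1 = 0.3·5 = 1.500.
shape1 = 2.500; shape2 = κ − shape1 = 4.500.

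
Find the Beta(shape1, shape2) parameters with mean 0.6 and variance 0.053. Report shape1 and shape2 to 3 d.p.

By moment matching, shape1+shape2 = μ(1−μ)/σ² − 1 = (0.6·0.4)/0.053 − 1 = 4.5283 − 1 = 3.5283.
Since shape1/(shape1+shape2) = μ, shape1 = 0.6·3.5283 = 2.117 and shape2 = 0.4·3.5283 = 1.411.

shape1 = 2.117, shape2 = 1.411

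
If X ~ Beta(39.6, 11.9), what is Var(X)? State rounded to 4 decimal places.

0.0034

μ = 39.6/51.5 = 0.768932; Var = μ(1−μ)/(α+β+1) = 0.1776756/52.5 = 0.0034.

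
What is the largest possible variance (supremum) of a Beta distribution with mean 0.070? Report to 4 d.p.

Var = μ(1−μ)/(α+β+1), which approaches μ(1−μ) as α+β → 0.
So the supremum is μ(1−μ) = 0.070×0.930 = 0.0651.

0.0651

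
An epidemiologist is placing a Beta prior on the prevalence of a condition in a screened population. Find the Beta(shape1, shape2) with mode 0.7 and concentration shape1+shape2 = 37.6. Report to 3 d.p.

Mode = (shape1−1)/(κ−2) with κ = shape1+shape2, so shape1−1 = 0.7·35.6 = 24.920.
shape1 = 25.920; shape2 = κ − shape1 = 11.680.

shape1 = 25.920, shape2 = 11.680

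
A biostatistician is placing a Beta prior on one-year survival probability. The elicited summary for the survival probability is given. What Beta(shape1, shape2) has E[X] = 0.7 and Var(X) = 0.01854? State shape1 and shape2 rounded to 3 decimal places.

shape1 = 7.229, shape2 = 3.098

Let s = shape1+shape2. The Beta variance is μ(1−μ)/(s+1).
So s+1 = μ(1−μ)/σ² = (0.7×0.3)/0.01854 = 0.21/0.01854 = 11.3269, giving s = 10.3269.
Then shape1 = μs = 0.7×10.3269 = 7.229 and shape2 = (1−μ)s = 0.3×10.3269 = 3.098.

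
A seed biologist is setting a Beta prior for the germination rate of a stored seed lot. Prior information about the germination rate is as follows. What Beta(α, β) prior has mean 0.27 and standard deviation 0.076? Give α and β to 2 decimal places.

Variance = 0.076² = 0.005776. The moment-matching identity α+β = μ(1−μ)/Var − 1 gives
α+β = 0.1971/0.005776 − 1 = 33.1240, so α = μ·33.1240 = 8.94 and β = (1−μ)·33.1240 = 24.18.

α = 8.94, β = 24.18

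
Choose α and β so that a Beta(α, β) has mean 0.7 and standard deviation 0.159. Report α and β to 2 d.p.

α = 5.11, β = 2.19

σ² = 0.159² = 0.025281.
With s = α+β, Var = μ(1−μ)/(s+1), so s+1 = (0.7×0.3)/0.025281 = 8.3066 and s = 7.3066.
α = μs = 5.11, β = (1−μ)s = 2.19.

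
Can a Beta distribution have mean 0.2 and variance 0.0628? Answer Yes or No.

Yes

The Beta variance bound is σ² < μ(1−μ).
Here μ(1−μ) = 0.2×0.8 = 0.16, and 0.0628 < 0.16.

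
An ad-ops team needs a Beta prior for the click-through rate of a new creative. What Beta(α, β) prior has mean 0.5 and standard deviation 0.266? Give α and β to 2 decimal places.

First σ² = 0.070756. Setting α = μn, β = (1−μ)n with n = α+β,
μ(1−μ)/(n+1) = 0.070756 ⇒ n+1 = 0.25/0.070756 = 3.5333 ⇒ n = 2.5333.
Hence α = 0.5×2.5333 = 1.27, β = 0.5×2.5333 = 1.27.

α = 1.27, β = 1.27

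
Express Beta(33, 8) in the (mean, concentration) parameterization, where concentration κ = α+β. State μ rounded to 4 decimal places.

μ = 0.8049, κ = 41

κ = α+β = 33+8 = 41; μ = α/κ = 33/41 = 0.8049.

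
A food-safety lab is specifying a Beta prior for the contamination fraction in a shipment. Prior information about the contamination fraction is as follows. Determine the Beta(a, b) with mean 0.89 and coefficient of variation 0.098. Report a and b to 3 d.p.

σ = CV·μ = 0.098×0.89 = 0.08722, so σ² = 0.007607.
s+1 = μ(1−μ)/σ² = 0.0979/0.007607 = 12.8692, so s = a+b = 11.8692.
a = μs = 10.564, b = (1−μ)s = 1.306.

a = 10.564, b = 1.306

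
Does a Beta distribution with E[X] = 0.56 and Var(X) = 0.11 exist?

Yes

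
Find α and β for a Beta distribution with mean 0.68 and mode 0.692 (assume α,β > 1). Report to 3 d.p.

With s = α+β: μ = α/s and mode = (α−1)/(s−2). Eliminating α = μs,
μs − 1 = m(s−2) ⇒ s(μ−m) = 1−2m ⇒ s = -0.384/-0.012 = 32.0000.
So α = μs = 21.760, β = (1−μ)s = 10.240.

α = 21.760, β = 10.240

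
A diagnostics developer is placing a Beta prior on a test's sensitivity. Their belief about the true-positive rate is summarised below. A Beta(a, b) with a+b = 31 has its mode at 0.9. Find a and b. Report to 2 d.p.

For a,b>1 the mode is (a−1)/(a+b−2), so a = mode·(κ−2)+1 = 0.9×29+1 = 27.10.
And b = (1−mode)·(κ−2)+1 = 0.1×29+1 = 3.90.

a = 27.10, b = 3.90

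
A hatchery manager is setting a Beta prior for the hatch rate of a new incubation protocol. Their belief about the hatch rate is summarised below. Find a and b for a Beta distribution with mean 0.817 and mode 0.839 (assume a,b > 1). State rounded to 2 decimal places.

a = 25.18, b = 5.64

With s = a+b: μ = a/s and mode = (a−1)/(s−2). Eliminating a = μs,
μs − 1 = m(s−2) ⇒ s(μ−m) = 1−2m ⇒ s = -0.678/-0.022 = 30.8182.
So a = μs = 25.18, b = (1−μ)s = 5.64.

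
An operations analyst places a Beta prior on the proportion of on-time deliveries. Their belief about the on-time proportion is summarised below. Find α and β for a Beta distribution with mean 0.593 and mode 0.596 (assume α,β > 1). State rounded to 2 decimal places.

α = 37.95, β = 26.05

With s = α+β: μ = α/s and mode = (α−1)/(s−2). Eliminating α = μs,
μs − 1 = m(s−2) ⇒ s(μ−m) = 1−2m ⇒ s = -0.192/-0.003 = 64.0000.
So α = μs = 37.95, β = (1−μ)s = 26.05.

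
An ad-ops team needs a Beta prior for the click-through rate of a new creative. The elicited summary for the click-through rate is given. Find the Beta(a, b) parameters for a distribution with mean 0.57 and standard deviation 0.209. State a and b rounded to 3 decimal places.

First σ² = 0.043681. Setting a = μn, b = (1−μ)n with n = a+b,
μ(1−μ)/(n+1) = 0.043681 ⇒ n+1 = 0.2451/0.043681 = 5.6111 ⇒ n = 4.6111.
Hence a = 0.57×4.6111 = 2.628, b = 0.43×4.6111 = 1.983.

a = 2.628, b = 1.983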